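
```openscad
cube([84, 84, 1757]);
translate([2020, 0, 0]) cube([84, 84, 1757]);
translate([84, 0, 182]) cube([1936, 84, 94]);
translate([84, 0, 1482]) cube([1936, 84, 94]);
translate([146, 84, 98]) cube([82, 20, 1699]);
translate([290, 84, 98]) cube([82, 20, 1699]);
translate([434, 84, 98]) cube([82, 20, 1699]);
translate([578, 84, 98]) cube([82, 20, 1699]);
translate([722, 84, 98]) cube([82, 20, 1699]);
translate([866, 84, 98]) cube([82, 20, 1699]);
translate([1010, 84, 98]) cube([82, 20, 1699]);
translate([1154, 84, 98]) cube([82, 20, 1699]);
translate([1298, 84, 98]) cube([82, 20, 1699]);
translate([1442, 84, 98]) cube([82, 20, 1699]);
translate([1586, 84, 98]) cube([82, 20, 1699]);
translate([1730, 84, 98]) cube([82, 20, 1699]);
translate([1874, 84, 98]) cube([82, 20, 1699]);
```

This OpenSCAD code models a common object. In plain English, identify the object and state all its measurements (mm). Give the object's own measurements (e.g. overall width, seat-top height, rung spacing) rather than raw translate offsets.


A fence section. Two 84×84 mm posts, 1757 mm tall, stand on the floor with a clear span of 1936 mm between their inner faces. Two horizontal rails of 84×94 mm section span the gap between the posts with their undersides at z = 182 mm and z = 1482 mm, flush with the posts' −y face. 13 pickets, each 82 mm wide, 20 mm thick and 1699 mm tall, are fixed to the +y face of the rails with their bottoms at z = 98 mm, spaced across the span with a 62 mm gap after the −x post and between neighbouring pickets, with 64 mm left before the +x post.


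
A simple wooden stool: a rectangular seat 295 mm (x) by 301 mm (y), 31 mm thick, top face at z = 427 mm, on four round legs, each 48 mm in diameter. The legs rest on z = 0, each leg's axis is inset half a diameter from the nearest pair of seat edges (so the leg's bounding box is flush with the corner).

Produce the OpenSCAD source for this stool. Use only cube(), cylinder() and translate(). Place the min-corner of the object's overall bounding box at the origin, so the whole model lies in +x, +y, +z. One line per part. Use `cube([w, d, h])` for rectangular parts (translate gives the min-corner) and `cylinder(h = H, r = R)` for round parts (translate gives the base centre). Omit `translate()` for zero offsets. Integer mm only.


translate([0, 0, 396]) cube([295, 301, 31]);
translate([24, 24, 0]) cylinder(h = 396, r = 24);
translate([271, 24, 0]) cylinder(h = 396, r = 24);
translate([24, 277, 0]) cylinder(h = 396, r = 24);
translate([271, 277, 0]) cylinder(h = 396, r = 24);


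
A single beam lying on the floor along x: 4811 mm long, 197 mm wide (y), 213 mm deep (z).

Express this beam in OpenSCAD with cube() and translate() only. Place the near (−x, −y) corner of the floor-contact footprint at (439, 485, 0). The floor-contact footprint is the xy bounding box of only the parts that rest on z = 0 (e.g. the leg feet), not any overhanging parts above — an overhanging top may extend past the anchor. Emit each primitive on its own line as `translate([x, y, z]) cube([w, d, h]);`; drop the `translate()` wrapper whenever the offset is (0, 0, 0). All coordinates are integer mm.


translate([439, 485, 0]) cube([4811, 197, 213]);


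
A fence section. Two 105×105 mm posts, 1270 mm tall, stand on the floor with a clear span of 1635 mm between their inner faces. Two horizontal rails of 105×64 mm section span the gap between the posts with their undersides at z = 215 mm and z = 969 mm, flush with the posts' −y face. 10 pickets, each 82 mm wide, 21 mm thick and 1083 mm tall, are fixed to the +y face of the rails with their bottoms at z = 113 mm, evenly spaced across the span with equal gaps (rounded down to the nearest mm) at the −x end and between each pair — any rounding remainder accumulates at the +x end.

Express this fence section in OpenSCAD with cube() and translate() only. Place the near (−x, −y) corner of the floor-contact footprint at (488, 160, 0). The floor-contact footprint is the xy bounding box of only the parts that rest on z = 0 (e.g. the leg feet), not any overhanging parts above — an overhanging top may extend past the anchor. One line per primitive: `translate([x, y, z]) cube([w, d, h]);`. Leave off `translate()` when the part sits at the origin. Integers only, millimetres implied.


translate([488, 160, 0]) cube([105, 105, 1270]);
translate([2228, 160, 0]) cube([105, 105, 1270]);
translate([593, 160, 215]) cube([1635, 105, 64]);
translate([593, 160, 969]) cube([1635, 105, 64]);
translate([667, 265, 113]) cube([82, 21, 1083]);
translate([823, 265, 113]) cube([82, 21, 1083]);
translate([979, 265, 113]) cube([82, 21, 1083]);
translate([1135, 265, 113]) cube([82, 21, 1083]);
translate([1291, 265, 113]) cube([82, 21, 1083]);
translate([1447, 265, 113]) cube([82, 21, 1083]);
translate([1603, 265, 113]) cube([82, 21, 1083]);
translate([1759, 265, 113]) cube([82, 21, 1083]);
translate([1915, 265, 113]) cube([82, 21, 1083]);
translate([2071, 265, 113]) cube([82, 21, 1083]);


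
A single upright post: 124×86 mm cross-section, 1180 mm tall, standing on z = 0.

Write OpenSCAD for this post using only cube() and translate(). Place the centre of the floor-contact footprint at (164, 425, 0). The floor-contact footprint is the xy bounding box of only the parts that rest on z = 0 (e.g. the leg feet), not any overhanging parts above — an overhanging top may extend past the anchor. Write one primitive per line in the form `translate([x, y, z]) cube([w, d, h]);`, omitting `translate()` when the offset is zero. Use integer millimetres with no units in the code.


translate([102, 382, 0]) cube([124, 86, 1180]);


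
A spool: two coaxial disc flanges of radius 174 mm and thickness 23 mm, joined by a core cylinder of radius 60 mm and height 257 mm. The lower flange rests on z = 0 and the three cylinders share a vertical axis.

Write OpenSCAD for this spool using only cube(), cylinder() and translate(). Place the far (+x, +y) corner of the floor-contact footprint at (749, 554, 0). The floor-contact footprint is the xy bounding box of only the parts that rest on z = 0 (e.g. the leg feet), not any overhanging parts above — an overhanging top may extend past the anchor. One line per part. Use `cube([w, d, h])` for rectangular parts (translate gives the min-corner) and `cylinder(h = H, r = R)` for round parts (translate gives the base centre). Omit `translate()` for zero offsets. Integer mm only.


translate([575, 380, 0]) cylinder(h = 23, r = 174);
translate([575, 380, 23]) cylinder(h = 257, r = 60);
translate([575, 380, 280]) cylinder(h = 23, r = 174);


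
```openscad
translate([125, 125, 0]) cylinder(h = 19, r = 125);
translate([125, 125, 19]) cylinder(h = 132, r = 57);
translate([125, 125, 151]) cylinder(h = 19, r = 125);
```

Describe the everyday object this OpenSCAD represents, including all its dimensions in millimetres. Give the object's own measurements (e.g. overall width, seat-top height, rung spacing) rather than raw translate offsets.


A spool: two coaxial disc flanges of radius 125 mm and thickness 19 mm, joined by a core cylinder of radius 57 mm and height 132 mm. The lower flange rests on z = 0 and the three cylinders share a vertical axis.


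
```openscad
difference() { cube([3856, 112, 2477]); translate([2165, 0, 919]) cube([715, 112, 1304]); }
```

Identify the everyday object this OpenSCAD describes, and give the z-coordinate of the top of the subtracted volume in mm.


A wall with a window opening. The window head height is 2223 mm.

A wall with a rectangular opening subtracted — a window. Sill at z = 919, opening 1304 mm tall, so the head is at 919 + 1304 = 2223 mm.


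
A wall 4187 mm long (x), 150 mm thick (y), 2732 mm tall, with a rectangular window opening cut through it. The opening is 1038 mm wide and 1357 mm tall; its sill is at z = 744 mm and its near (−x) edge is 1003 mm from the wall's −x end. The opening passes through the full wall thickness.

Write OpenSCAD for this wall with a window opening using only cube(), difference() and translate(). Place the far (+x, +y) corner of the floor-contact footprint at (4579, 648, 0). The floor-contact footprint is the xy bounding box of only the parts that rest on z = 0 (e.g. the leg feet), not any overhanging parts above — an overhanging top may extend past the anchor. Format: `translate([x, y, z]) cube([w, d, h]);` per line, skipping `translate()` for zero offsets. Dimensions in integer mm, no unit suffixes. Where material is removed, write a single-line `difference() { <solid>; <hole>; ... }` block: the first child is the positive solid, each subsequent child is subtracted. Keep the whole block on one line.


difference() { translate([392, 498, 0]) cube([4187, 150, 2732]); translate([1395, 498, 744]) cube([1038, 150, 1357]); }


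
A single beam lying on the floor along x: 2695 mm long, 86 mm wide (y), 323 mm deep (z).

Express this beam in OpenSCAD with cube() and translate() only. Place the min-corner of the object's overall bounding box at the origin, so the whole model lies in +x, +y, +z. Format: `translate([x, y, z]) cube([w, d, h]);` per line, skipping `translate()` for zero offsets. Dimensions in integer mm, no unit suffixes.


cube([2695, 86, 323]);


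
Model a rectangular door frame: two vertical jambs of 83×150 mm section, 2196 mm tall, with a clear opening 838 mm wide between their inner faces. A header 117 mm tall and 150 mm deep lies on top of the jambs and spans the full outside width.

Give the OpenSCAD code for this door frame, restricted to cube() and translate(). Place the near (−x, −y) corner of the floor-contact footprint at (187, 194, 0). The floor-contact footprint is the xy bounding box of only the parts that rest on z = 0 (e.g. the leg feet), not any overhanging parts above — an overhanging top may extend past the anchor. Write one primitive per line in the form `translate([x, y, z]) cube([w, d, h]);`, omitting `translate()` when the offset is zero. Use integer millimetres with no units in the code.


translate([187, 194, 0]) cube([83, 150, 2196]);
translate([1108, 194, 0]) cube([83, 150, 2196]);
translate([187, 194, 2196]) cube([1004, 150, 117]);


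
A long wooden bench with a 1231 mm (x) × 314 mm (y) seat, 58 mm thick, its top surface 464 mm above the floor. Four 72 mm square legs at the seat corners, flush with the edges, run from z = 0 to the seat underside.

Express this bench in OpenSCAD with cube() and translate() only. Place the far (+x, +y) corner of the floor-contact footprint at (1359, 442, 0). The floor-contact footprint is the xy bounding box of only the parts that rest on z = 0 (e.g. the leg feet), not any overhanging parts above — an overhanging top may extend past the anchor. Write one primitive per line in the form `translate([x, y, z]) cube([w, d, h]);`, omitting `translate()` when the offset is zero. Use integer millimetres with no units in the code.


translate([128, 128, 406]) cube([1231, 314, 58]);
translate([128, 128, 0]) cube([72, 72, 406]);
translate([128, 370, 0]) cube([72, 72, 406]);
translate([1287, 128, 0]) cube([72, 72, 406]);
translate([1287, 370, 0]) cube([72, 72, 406]);


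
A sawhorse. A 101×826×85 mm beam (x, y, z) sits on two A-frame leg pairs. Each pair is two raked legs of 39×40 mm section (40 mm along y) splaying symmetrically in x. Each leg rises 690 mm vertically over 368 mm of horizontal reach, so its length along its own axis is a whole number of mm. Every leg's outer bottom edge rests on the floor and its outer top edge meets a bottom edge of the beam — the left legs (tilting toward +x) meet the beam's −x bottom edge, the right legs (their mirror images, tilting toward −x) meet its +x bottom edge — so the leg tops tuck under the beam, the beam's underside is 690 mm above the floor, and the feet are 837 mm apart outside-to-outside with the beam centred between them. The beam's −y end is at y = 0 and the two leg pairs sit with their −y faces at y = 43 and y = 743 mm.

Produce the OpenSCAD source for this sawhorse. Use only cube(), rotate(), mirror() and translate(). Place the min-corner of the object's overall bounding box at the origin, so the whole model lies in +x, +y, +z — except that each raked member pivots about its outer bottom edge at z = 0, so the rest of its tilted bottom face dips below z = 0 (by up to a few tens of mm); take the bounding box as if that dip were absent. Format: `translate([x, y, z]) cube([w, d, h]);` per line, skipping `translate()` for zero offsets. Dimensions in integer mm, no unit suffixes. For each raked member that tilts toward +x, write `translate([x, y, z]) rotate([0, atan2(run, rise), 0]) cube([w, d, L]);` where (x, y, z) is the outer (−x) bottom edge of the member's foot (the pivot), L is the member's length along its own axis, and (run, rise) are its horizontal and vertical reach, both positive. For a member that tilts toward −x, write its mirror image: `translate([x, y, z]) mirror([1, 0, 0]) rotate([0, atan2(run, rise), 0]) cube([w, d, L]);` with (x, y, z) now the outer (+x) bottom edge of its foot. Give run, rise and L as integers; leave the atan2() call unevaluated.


translate([368, 0, 690]) cube([101, 826, 85]);
translate([0, 43, 0]) rotate([0, atan2(368, 690), 0]) cube([39, 40, 782]);
translate([837, 43, 0]) mirror([1, 0, 0]) rotate([0, atan2(368, 690), 0]) cube([39, 40, 782]);
translate([0, 743, 0]) rotate([0, atan2(368, 690), 0]) cube([39, 40, 782]);
translate([837, 743, 0]) mirror([1, 0, 0]) rotate([0, atan2(368, 690), 0]) cube([39, 40, 782]);


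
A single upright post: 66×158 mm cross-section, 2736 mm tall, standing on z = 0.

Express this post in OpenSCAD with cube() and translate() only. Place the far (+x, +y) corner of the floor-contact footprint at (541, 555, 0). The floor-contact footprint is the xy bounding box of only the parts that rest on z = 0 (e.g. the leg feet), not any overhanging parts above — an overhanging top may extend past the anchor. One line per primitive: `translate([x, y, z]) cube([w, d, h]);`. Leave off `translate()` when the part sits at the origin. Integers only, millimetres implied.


translate([475, 397, 0]) cube([66, 158, 2736]);


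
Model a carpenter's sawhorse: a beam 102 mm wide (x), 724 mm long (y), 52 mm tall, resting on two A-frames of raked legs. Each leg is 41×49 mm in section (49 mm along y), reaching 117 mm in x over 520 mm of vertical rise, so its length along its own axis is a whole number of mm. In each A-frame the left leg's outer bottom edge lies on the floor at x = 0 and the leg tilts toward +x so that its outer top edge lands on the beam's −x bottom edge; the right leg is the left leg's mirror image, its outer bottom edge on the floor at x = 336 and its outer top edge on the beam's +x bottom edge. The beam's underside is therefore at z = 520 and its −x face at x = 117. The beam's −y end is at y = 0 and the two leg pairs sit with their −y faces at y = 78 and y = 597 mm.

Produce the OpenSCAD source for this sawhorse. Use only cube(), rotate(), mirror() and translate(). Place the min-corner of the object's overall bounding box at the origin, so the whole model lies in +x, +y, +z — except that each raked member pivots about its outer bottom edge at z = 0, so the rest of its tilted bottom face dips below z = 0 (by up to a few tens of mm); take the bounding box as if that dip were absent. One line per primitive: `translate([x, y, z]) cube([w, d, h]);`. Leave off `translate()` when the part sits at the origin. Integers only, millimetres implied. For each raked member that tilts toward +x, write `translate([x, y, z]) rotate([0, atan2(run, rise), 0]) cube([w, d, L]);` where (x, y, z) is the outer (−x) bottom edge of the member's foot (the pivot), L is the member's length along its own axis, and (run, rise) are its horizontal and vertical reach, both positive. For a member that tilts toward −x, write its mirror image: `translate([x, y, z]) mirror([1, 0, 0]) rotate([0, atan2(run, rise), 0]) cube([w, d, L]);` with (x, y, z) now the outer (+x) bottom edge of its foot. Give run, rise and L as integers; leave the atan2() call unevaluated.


translate([117, 0, 520]) cube([102, 724, 52]);
translate([0, 78, 0]) rotate([0, atan2(117, 520), 0]) cube([41, 49, 533]);
translate([336, 78, 0]) mirror([1, 0, 0]) rotate([0, atan2(117, 520), 0]) cube([41, 49, 533]);
translate([0, 597, 0]) rotate([0, atan2(117, 520), 0]) cube([41, 49, 533]);
translate([336, 597, 0]) mirror([1, 0, 0]) rotate([0, atan2(117, 520), 0]) cube([41, 49, 533]);


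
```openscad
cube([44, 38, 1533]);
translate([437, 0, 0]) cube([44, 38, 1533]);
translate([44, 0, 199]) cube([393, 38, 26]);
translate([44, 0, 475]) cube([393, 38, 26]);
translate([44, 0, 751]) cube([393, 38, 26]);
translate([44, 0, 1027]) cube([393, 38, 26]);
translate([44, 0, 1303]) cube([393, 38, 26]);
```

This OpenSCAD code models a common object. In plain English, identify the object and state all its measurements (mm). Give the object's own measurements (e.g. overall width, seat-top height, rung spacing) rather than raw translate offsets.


A straight ladder. Two 44×38 mm vertical rails, 1533 mm tall, stand 481 mm apart (outside-to-outside) with their front faces coplanar on the −y side. 5 rungs, each 38 mm deep and 26 mm tall, span between the inner faces of the rails, front faces flush with the rails. The lowest rung's underside is at z = 199 mm and rungs are spaced 276 mm apart (underside to underside).


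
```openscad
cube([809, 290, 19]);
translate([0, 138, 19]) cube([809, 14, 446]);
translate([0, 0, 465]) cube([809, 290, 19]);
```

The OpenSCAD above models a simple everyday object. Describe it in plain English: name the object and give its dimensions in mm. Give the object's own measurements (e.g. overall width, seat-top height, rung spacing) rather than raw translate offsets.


An I-beam lying along x, 809 mm long. Overall section height 484 mm. Two flanges 290 mm wide (y) and 19 mm thick, one on the floor and one at the top; a web 14 mm thick runs between them, centred on the flange width.


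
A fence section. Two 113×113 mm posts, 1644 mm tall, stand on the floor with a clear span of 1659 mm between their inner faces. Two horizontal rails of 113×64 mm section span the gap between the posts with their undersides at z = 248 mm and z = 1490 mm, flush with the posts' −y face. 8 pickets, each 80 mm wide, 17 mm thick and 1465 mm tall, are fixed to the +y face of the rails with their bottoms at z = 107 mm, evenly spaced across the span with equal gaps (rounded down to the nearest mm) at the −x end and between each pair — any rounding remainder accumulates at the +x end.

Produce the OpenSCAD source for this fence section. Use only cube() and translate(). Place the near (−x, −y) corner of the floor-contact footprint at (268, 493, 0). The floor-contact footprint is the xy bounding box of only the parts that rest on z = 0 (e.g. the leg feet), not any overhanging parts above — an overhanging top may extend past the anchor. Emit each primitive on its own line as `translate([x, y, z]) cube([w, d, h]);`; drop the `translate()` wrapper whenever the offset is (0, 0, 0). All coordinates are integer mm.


translate([268, 493, 0]) cube([113, 113, 1644]);
translate([2040, 493, 0]) cube([113, 113, 1644]);
translate([381, 493, 248]) cube([1659, 113, 64]);
translate([381, 493, 1490]) cube([1659, 113, 64]);
translate([494, 606, 107]) cube([80, 17, 1465]);
translate([687, 606, 107]) cube([80, 17, 1465]);
translate([880, 606, 107]) cube([80, 17, 1465]);
translate([1073, 606, 107]) cube([80, 17, 1465]);
translate([1266, 606, 107]) cube([80, 17, 1465]);
translate([1459, 606, 107]) cube([80, 17, 1465]);
translate([1652, 606, 107]) cube([80, 17, 1465]);
translate([1845, 606, 107]) cube([80, 17, 1465]);


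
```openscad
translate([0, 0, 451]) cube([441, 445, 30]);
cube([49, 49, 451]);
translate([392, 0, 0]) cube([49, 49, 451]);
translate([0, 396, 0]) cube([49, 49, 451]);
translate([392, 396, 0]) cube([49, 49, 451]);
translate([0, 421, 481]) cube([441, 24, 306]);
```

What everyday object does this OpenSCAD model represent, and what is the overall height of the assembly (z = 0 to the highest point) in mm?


A chair. The overall height is 787 mm.

A slab on four corner posts with a tall panel at the back — a chair. The seat slab sits at z = 451 with thickness 30, and the 306 mm backrest starts at the seat top, so the overall height is 451 + 30 + 306 = 787 mm.


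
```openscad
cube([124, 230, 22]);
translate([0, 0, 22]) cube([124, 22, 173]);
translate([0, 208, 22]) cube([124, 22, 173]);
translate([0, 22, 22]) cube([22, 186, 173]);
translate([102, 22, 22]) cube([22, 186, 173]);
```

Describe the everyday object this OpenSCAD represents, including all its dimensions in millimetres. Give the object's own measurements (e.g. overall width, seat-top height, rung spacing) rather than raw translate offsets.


An open-topped rectangular box: outside dimensions 124×230×195 mm, with a uniform wall and base thickness of 22 mm. The base is a full 124×230 slab on the floor; four walls sit on top of the base. The front and back walls (the −y and +y sides) span the full width; the two side walls fit between them.


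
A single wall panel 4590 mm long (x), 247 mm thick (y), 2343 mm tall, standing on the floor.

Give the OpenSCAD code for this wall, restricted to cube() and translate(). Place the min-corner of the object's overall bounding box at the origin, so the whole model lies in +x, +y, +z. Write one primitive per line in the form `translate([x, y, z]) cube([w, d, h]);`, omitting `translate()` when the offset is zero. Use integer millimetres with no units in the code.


cube([4590, 247, 2343]);


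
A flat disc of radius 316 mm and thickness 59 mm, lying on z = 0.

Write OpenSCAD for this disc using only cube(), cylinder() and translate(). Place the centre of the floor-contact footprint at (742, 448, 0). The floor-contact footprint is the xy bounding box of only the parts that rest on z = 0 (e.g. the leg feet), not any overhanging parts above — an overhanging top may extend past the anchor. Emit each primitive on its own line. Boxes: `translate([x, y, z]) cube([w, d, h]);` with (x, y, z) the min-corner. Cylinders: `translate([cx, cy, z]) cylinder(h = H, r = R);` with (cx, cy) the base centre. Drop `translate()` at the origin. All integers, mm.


translate([742, 448, 0]) cylinder(h = 59, r = 316);


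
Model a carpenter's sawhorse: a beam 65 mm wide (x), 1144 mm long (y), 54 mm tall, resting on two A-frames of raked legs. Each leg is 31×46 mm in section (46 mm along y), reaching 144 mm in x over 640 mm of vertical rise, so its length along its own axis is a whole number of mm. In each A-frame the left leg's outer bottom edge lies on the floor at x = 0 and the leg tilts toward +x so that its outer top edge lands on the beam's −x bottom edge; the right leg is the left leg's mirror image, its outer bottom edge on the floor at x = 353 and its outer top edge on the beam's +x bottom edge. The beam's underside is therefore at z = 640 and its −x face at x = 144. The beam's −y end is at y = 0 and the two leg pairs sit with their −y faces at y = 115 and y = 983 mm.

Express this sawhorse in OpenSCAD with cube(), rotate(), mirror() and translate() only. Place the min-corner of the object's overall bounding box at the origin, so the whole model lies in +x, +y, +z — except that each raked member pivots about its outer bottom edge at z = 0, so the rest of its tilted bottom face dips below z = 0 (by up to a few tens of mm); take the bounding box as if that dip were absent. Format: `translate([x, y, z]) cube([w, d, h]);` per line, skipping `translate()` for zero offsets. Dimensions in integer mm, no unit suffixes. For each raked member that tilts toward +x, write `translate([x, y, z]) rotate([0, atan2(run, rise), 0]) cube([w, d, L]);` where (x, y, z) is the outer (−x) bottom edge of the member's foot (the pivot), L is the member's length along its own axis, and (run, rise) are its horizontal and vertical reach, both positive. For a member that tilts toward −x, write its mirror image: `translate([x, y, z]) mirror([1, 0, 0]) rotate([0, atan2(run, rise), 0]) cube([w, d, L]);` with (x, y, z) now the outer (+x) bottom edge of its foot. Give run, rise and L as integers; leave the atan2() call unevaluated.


// leg length = √(144² + 640²) = 656
// right-leg outer foot x = 2·144 + 65 = 353
// beam min-corner = (144, 0, 640)
translate([144, 0, 640]) cube([65, 1144, 54]);
translate([0, 115, 0]) rotate([0, atan2(144, 640), 0]) cube([31, 46, 656]);
translate([353, 115, 0]) mirror([1, 0, 0]) rotate([0, atan2(144, 640), 0]) cube([31, 46, 656]);
translate([0, 983, 0]) rotate([0, atan2(144, 640), 0]) cube([31, 46, 656]);
translate([353, 983, 0]) mirror([1, 0, 0]) rotate([0, atan2(144, 640), 0]) cube([31, 46, 656]);


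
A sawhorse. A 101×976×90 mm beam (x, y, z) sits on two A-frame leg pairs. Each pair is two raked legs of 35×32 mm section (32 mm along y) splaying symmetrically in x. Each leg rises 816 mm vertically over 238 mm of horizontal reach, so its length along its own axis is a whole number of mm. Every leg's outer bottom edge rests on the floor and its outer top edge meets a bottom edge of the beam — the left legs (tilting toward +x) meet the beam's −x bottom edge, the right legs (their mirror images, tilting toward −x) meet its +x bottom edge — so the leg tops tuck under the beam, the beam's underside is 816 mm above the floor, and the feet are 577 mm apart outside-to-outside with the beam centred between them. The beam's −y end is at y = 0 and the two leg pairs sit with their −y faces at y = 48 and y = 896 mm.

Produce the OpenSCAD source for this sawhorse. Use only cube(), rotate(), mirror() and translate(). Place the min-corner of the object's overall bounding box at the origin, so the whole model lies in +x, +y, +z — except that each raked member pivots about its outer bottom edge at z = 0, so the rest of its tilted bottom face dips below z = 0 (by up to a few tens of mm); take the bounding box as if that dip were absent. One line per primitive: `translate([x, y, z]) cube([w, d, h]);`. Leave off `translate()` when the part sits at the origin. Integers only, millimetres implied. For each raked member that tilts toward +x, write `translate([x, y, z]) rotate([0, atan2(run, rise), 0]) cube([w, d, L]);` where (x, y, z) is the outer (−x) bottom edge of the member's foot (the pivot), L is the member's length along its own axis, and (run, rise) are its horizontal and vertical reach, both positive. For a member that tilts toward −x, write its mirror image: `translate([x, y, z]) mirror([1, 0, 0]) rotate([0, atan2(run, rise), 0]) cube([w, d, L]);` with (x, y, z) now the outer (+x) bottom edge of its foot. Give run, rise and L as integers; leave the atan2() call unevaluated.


translate([238, 0, 816]) cube([101, 976, 90]);
translate([0, 48, 0]) rotate([0, atan2(238, 816), 0]) cube([35, 32, 850]);
translate([577, 48, 0]) mirror([1, 0, 0]) rotate([0, atan2(238, 816), 0]) cube([35, 32, 850]);
translate([0, 896, 0]) rotate([0, atan2(238, 816), 0]) cube([35, 32, 850]);
translate([577, 896, 0]) mirror([1, 0, 0]) rotate([0, atan2(238, 816), 0]) cube([35, 32, 850]);


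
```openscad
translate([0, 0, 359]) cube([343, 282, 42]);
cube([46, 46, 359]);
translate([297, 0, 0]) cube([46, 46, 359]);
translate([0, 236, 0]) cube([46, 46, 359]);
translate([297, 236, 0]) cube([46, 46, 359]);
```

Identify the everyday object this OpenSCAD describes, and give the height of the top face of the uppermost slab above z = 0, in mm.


A stool. The seat height is 401 mm.

A 343×282×42 slab at z = 359 on four corner posts — a stool. The seat top is 359 + 42 = 401 mm.


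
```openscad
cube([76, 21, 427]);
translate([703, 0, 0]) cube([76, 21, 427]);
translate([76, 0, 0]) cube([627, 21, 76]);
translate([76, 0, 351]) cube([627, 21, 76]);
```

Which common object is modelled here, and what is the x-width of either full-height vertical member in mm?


A picture frame. The border width is 76 mm.

Four thin pieces enclosing a rectangular opening — a picture frame. The two full-height stiles are 427 mm tall; the top rail sits at z = 351 and is 76 mm tall, so the border above the opening is 427 − 351 = 76 mm, matching the stile x-width.


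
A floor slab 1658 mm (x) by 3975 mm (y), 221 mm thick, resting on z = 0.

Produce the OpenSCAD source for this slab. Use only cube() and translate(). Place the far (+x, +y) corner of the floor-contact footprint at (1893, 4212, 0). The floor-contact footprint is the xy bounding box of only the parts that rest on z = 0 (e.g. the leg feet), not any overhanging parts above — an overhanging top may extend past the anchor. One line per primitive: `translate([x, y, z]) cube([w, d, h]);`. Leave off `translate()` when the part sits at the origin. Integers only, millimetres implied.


translate([235, 237, 0]) cube([1658, 3975, 221]);


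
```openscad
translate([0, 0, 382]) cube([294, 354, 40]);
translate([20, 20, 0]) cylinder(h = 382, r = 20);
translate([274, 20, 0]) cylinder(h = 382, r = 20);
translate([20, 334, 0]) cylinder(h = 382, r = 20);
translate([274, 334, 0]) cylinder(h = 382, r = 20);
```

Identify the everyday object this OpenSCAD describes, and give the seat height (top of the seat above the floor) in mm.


A stool. The seat height is 422 mm.

A 294×354×40 slab at z = 382 on four corner cylinders — a stool. The seat top is 382 + 40 = 422 mm.


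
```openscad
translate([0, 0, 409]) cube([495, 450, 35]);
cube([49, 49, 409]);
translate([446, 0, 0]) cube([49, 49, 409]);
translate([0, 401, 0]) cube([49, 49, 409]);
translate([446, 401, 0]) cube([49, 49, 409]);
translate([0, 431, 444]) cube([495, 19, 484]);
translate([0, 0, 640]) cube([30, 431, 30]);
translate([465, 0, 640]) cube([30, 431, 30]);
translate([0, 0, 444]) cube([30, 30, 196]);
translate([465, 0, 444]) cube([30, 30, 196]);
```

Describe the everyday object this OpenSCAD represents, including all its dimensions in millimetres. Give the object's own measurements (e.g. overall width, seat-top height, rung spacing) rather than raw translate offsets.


A chair. The seat is a 495×450×35 mm slab with its top at z = 444 mm, on four 49×49 mm corner legs (flush with the seat edges, standing on z = 0). A flat backrest 19 mm thick, 484 mm tall, spans the full seat width and rises from the seat top along its +y edge, rear face flush with the rear of the seat. Two armrests of 30×30 mm section run along each side from the seat's front edge to the front of the backrest, top faces 226 mm above the seat top and outer faces flush with the seat's x-edges; a 30×30 mm post under the front of each armrest stands on the seat at the front corner.


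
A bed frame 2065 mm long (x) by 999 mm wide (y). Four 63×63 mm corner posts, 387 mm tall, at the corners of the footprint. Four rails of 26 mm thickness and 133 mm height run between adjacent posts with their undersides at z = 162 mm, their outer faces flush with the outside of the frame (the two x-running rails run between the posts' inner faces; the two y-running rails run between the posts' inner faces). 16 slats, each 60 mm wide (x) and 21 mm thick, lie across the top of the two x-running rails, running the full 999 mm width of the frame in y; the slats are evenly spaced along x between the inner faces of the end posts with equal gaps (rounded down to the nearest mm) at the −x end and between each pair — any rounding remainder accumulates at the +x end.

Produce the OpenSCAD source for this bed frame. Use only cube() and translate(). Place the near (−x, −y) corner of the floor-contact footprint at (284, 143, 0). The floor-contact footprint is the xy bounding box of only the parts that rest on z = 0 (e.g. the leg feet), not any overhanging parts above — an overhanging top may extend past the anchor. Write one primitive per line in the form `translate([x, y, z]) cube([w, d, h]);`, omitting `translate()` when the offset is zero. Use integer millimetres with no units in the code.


translate([284, 143, 0]) cube([63, 63, 387]);
translate([284, 1079, 0]) cube([63, 63, 387]);
translate([2286, 143, 0]) cube([63, 63, 387]);
translate([2286, 1079, 0]) cube([63, 63, 387]);
translate([347, 143, 162]) cube([1939, 26, 133]);
translate([347, 1116, 162]) cube([1939, 26, 133]);
translate([284, 206, 162]) cube([26, 873, 133]);
translate([2323, 206, 162]) cube([26, 873, 133]);
translate([404, 143, 295]) cube([60, 999, 21]);
translate([521, 143, 295]) cube([60, 999, 21]);
translate([638, 143, 295]) cube([60, 999, 21]);
translate([755, 143, 295]) cube([60, 999, 21]);
translate([872, 143, 295]) cube([60, 999, 21]);
translate([989, 143, 295]) cube([60, 999, 21]);
translate([1106, 143, 295]) cube([60, 999, 21]);
translate([1223, 143, 295]) cube([60, 999, 21]);
translate([1340, 143, 295]) cube([60, 999, 21]);
translate([1457, 143, 295]) cube([60, 999, 21]);
translate([1574, 143, 295]) cube([60, 999, 21]);
translate([1691, 143, 295]) cube([60, 999, 21]);
translate([1808, 143, 295]) cube([60, 999, 21]);
translate([1925, 143, 295]) cube([60, 999, 21]);
translate([2042, 143, 295]) cube([60, 999, 21]);
translate([2159, 143, 295]) cube([60, 999, 21]);


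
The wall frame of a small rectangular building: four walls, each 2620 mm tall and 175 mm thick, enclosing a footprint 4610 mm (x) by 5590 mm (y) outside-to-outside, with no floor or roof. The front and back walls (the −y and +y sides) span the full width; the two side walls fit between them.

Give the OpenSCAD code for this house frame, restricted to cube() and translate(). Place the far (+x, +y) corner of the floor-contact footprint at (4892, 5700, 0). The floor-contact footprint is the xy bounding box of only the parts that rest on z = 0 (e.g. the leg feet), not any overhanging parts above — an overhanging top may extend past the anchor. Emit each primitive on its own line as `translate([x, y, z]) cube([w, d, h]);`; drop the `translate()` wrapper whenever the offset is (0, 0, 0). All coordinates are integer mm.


translate([282, 110, 0]) cube([4610, 175, 2620]);
translate([282, 5525, 0]) cube([4610, 175, 2620]);
translate([282, 285, 0]) cube([175, 5240, 2620]);
translate([4717, 285, 0]) cube([175, 5240, 2620]);


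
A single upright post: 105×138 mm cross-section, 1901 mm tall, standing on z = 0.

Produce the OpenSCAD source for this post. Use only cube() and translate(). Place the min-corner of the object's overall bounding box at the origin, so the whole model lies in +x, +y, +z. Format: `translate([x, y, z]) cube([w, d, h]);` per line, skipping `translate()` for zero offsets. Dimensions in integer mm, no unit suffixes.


cube([105, 138, 1901]);


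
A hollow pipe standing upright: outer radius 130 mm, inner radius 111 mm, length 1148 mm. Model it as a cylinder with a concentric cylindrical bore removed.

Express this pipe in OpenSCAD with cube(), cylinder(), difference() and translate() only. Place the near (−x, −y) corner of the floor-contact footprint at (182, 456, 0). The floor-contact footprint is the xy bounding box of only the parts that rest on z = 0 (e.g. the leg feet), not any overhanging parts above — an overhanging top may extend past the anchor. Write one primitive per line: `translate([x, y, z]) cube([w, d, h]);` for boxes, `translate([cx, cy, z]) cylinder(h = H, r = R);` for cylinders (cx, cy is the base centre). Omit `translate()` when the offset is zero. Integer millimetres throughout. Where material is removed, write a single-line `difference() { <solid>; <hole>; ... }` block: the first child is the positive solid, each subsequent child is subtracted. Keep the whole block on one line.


difference() { translate([312, 586, 0]) cylinder(h = 1148, r = 130); translate([312, 586, 0]) cylinder(h = 1148, r = 111); }


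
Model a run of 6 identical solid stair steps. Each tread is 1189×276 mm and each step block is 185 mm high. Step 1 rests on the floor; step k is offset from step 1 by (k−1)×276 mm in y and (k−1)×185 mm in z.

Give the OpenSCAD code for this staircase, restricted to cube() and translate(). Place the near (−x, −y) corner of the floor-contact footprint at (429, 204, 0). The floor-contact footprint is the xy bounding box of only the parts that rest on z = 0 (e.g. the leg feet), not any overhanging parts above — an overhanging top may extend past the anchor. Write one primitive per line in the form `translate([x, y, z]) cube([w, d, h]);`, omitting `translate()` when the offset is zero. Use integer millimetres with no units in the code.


translate([429, 204, 0]) cube([1189, 276, 185]);
translate([429, 480, 185]) cube([1189, 276, 185]);
translate([429, 756, 370]) cube([1189, 276, 185]);
translate([429, 1032, 555]) cube([1189, 276, 185]);
translate([429, 1308, 740]) cube([1189, 276, 185]);
translate([429, 1584, 925]) cube([1189, 276, 185]);


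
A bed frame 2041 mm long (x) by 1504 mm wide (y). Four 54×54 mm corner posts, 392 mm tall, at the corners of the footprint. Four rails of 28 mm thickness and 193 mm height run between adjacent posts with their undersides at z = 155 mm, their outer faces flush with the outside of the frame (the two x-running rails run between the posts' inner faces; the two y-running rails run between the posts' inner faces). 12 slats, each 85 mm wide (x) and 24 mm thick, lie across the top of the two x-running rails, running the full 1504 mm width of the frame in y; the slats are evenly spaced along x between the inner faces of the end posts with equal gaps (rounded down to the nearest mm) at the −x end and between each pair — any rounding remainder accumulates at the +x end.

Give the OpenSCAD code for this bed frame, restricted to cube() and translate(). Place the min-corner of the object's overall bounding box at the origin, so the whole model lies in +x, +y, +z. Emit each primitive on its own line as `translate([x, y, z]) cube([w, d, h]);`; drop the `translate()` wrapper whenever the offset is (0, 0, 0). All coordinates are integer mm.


cube([54, 54, 392]);
translate([0, 1450, 0]) cube([54, 54, 392]);
translate([1987, 0, 0]) cube([54, 54, 392]);
translate([1987, 1450, 0]) cube([54, 54, 392]);
translate([54, 0, 155]) cube([1933, 28, 193]);
translate([54, 1476, 155]) cube([1933, 28, 193]);
translate([0, 54, 155]) cube([28, 1396, 193]);
translate([2013, 54, 155]) cube([28, 1396, 193]);
translate([124, 0, 348]) cube([85, 1504, 24]);
translate([279, 0, 348]) cube([85, 1504, 24]);
translate([434, 0, 348]) cube([85, 1504, 24]);
translate([589, 0, 348]) cube([85, 1504, 24]);
translate([744, 0, 348]) cube([85, 1504, 24]);
translate([899, 0, 348]) cube([85, 1504, 24]);
translate([1054, 0, 348]) cube([85, 1504, 24]);
translate([1209, 0, 348]) cube([85, 1504, 24]);
translate([1364, 0, 348]) cube([85, 1504, 24]);
translate([1519, 0, 348]) cube([85, 1504, 24]);
translate([1674, 0, 348]) cube([85, 1504, 24]);
translate([1829, 0, 348]) cube([85, 1504, 24]);


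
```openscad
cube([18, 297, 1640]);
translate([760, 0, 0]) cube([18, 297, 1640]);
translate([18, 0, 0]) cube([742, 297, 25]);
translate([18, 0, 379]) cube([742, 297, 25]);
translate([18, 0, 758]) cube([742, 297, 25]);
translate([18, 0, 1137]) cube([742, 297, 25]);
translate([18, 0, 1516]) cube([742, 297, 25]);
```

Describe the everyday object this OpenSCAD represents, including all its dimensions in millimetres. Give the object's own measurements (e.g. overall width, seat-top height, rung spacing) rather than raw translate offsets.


An open bookshelf. Two side panels, each 18 mm thick, 297 mm deep and 1640 mm tall, stand 778 mm apart (outside-to-outside). Between them sit 5 shelves, each 25 mm thick and 297 mm deep, spanning the full gap between the sides. The bottom shelf rests on the floor (its underside at z = 0) and the clear gap between one shelf's top and the next shelf's underside is 354 mm.


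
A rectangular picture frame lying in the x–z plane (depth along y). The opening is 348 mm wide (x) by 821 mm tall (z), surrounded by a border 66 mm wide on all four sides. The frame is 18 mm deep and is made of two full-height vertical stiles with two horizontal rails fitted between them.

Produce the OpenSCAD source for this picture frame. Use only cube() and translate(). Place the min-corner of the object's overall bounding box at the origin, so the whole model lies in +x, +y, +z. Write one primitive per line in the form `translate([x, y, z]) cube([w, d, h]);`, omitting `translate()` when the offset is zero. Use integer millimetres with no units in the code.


cube([66, 18, 953]);
translate([414, 0, 0]) cube([66, 18, 953]);
translate([66, 0, 0]) cube([348, 18, 66]);
translate([66, 0, 887]) cube([348, 18, 66]);
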